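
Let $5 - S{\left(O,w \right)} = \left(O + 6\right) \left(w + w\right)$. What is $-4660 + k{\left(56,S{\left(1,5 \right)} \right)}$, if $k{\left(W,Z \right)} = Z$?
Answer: $-4725$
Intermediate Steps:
$S{\left(O,w \right)} = 5 - 2 w \left(6 + O\right)$ ($S{\left(O,w \right)} = 5 - \left(O + 6\right) \left(w + w\right) = 5 - \left(6 + O\right) 2 w = 5 - 2 w \left(6 + O\right)$)
$-4660 + k{\left(56,S{\left(1,5 \right)} \right)} = -4660 - \left(55 + 10\right) = -4660 - 65 = -4725$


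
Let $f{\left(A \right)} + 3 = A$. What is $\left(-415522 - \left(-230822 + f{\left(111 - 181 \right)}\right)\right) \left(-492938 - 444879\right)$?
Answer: $173146339259$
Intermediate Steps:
$f{\left(A \right)} = -3 + A$
$\left(-415522 - \left(-230822 + f{\left(111 - 181 \right)}\right)\right) \left(-492938 - 444879\right) = \left(-415522 + \left(230822 - \left(-3 + \left(111 - 181\right)\right)\right)\right) \left(-492938 - 444879\right) = \left(-415522 + \left(230822 - \left(-3 + \left(111 - 181\right)\right)\right)\right) \left(-937817\right) = \left(-415522 + \left(230822 - \left(-3 - 70\right)\right)\right) \left(-937817\right) = \left(-415522 + \left(230822 - -73\right)\right) \left(-937817\right) = \left(-415522 + \left(230822 + 73\right)\right) \left(-937817\right) = \left(-415522 + 230895\right) \left(-937817\right) = \left(-184627\right) \left(-937817\right) = 173146339259$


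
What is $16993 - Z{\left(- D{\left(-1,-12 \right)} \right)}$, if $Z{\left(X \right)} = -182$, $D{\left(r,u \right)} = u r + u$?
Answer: $17175$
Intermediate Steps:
$D{\left(r,u \right)} = u + r u$ ($D{\left(r,u \right)} = r u + u = u + r u$)
$16993 - Z{\left(- D{\left(-1,-12 \right)} \right)} = 16993 - -182 = 16993 + 182 = 17175$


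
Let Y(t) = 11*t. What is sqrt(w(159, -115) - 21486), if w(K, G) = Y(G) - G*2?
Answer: I*sqrt(22521) ≈ 150.07*I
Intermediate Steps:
w(K, G) = 9*G (w(K, G) = 11*G - G*2 = 11*G - 2*G = 9*G)
sqrt(w(159, -115) - 21486) = sqrt(9*(-115) - 21486) = sqrt(-1035 - 21486) = sqrt(-22521) = I*sqrt(22521)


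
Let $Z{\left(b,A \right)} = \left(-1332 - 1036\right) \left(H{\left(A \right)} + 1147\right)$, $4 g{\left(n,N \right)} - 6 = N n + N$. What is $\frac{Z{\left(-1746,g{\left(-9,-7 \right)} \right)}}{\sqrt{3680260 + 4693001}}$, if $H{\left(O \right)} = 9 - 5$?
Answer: $- \frac{2725568 \sqrt{8373261}}{8373261} \approx -941.91$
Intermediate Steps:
$H{\left(O \right)} = 4$
$g{\left(n,N \right)} = \frac{3}{2} + \frac{N}{4} + \frac{N n}{4}$ ($g{\left(n,N \right)} = \frac{3}{2} + \frac{N n + N}{4} = \frac{3}{2} + \frac{N + N n}{4} = \frac{3}{2} + \left(\frac{N}{4} + \frac{N n}{4}\right) = \frac{3}{2} + \frac{N}{4} + \frac{N n}{4}$)
$Z{\left(b,A \right)} = -2725568$ ($Z{\left(b,A \right)} = \left(-1332 - 1036\right) \left(4 + 1147\right) = \left(-2368\right) 1151 = -2725568$)
$\frac{Z{\left(-1746,g{\left(-9,-7 \right)} \right)}}{\sqrt{3680260 + 4693001}} = - \frac{2725568}{\sqrt{3680260 + 4693001}} = - \frac{2725568}{\sqrt{8373261}} = - 2725568 \frac{\sqrt{8373261}}{8373261} = - \frac{2725568 \sqrt{8373261}}{8373261}$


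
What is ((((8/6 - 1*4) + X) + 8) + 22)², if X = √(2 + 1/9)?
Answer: (82 + √19)²/9 ≈ 828.65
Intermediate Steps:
X = √19/3 (X = √(2 + ⅑) = √(19/9) = √19/3 ≈ 1.4530)
((((8/6 - 1*4) + X) + 8) + 22)² = ((((8/6 - 1*4) + √19/3) + 8) + 22)² = ((((8*(⅙) - 4) + √19/3) + 8) + 22)² = ((((4/3 - 4) + √19/3) + 8) + 22)² = (((-8/3 + √19/3) + 8) + 22)² = ((16/3 + √19/3) + 22)² = (82/3 + √19/3)²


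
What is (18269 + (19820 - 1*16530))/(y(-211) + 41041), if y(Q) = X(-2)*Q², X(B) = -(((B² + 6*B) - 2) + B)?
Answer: 21559/575293 ≈ 0.037475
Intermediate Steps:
X(B) = 2 - B² - 7*B (X(B) = -((-2 + B² + 6*B) + B) = -(-2 + B² + 7*B) = 2 - B² - 7*B)
y(Q) = 12*Q² (y(Q) = (2 - 1*(-2)² - 7*(-2))*Q² = (2 - 1*4 + 14)*Q² = (2 - 4 + 14)*Q² = 12*Q²)
(18269 + (19820 - 1*16530))/(y(-211) + 41041) = (18269 + (19820 - 1*16530))/(12*(-211)² + 41041) = (18269 + (19820 - 16530))/(12*44521 + 41041) = (18269 + 3290)/(534252 + 41041) = 21559/575293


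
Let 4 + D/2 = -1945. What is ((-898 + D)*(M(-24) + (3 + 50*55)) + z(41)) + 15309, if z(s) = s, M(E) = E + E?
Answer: -12957830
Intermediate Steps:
D = -3898 (D = -8 + 2*(-1945) = -8 - 3890 = -3898)
M(E) = 2*E
((-898 + D)*(M(-24) + (3 + 50*55)) + z(41)) + 15309 = ((-898 - 3898)*(2*(-24) + (3 + 50*55)) + 41) + 15309 = (-4796*(-48 + (3 + 2750)) + 41) + 15309 = (-4796*(-48 + 2753) + 41) + 15309 = (-4796*2705 + 41) + 15309 = (-12973180 + 41) + 15309 = -12973139 + 15309 = -12957830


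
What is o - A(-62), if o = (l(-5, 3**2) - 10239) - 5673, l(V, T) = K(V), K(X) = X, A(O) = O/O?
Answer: -15918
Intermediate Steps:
A(O) = 1
l(V, T) = V
o = -15917 (o = (-5 - 10239) - 5673 = -10244 - 5673 = -15917)
o - A(-62) = -15917 - 1*1 = -15917 - 1 = -15918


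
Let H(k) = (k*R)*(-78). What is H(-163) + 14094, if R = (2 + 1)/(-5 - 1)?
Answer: 7737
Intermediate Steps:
R = -½ (R = 3/(-6) = 3*(-⅙) = -½ ≈ -0.50000)
H(k) = 39*k (H(k) = (k*(-½))*(-78) = -k/2*(-78) = 39*k)
H(-163) + 14094 = 39*(-163) + 14094 = -6357 + 14094 = 7737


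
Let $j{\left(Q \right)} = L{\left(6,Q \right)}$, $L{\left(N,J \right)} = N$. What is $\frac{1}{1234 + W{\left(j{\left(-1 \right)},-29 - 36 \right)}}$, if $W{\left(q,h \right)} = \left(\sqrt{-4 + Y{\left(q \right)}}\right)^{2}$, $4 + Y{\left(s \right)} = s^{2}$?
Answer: $\frac{1}{1262} \approx 0.00079239$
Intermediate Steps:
$j{\left(Q \right)} = 6$
$Y{\left(s \right)} = -4 + s^{2}$
$W{\left(q,h \right)} = -8 + q^{2}$ ($W{\left(q,h \right)} = \left(\sqrt{-4 + \left(-4 + q^{2}\right)}\right)^{2} = \left(\sqrt{-8 + q^{2}}\right)^{2} = -8 + q^{2}$)
$\frac{1}{1234 + W{\left(j{\left(-1 \right)},-29 - 36 \right)}} = \frac{1}{1234 - \left(8 - 6^{2}\right)} = \frac{1}{1234 + \left(-8 + 36\right)} = \frac{1}{1234 + 28} = \frac{1}{1262}$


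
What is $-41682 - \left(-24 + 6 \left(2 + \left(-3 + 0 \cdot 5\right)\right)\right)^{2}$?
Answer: $-42582$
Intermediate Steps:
$-41682 - \left(-24 + 6 \left(2 + \left(-3 + 0 \cdot 5\right)\right)\right)^{2} = -41682 - \left(-24 + 6 \left(2 + \left(-3 + 0\right)\right)\right)^{2} = -41682 - \left(-24 + 6 \left(2 - 3\right)\right)^{2} = -41682 - \left(-24 + 6 \left(-1\right)\right)^{2} = -41682 - \left(-24 - 6\right)^{2} = -41682 - \left(-30\right)^{2} = -41682 - 900 = -42582$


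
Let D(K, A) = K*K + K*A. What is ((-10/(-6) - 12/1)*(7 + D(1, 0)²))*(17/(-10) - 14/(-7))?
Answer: -124/5 ≈ -24.800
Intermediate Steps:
D(K, A) = K² + A*K
((-10/(-6) - 12/1)*(7 + D(1, 0)²))*(17/(-10) - 14/(-7)) = ((-10/(-6) - 12/1)*(7 + (1*(0 + 1))²))*(17/(-10) - 14/(-7)) = ((-10*(-⅙) - 12*1)*(7 + (1*1)²))*(17*(-⅒) - 14*(-⅐)) = ((5/3 - 12)*(7 + 1²))*(-17/10 + 2) = -31*(7 + 1)/3*(3/10) = -31/3*8*(3/10) = -248/3*3/10 = -124/5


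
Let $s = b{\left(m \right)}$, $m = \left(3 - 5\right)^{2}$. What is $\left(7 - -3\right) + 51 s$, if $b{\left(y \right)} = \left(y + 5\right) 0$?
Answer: $10$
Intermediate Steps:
$m = 4$ ($m = \left(-2\right)^{2} = 4$)
$b{\left(y \right)} = 0$ ($b{\left(y \right)} = \left(5 + y\right) 0 = 0$)
$s = 0$
$\left(7 - -3\right) + 51 s = \left(7 - -3\right) + 51 \cdot 0 = \left(7 + 3\right) + 0 = 10 + 0 = 10$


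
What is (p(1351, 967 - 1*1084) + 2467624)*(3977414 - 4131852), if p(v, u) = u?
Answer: -381076846066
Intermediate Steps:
(p(1351, 967 - 1*1084) + 2467624)*(3977414 - 4131852) = ((967 - 1*1084) + 2467624)*(3977414 - 4131852) = ((967 - 1084) + 2467624)*(-154438) = (-117 + 2467624)*(-154438) = 2467507*(-154438) = -381076846066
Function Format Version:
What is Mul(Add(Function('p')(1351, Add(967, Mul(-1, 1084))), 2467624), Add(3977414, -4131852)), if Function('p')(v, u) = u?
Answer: -381076846066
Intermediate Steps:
Mul(Add(Function('p')(1351, Add(967, Mul(-1, 1084))), 2467624), Add(3977414, -4131852)) = Mul(Add(Add(967, Mul(-1, 1084)), 2467624), Add(3977414, -4131852)) = Mul(Add(Add(967, -1084), 2467624), -154438) = Mul(Add(-117, 2467624), -154438) = Mul(2467507, -154438) = -381076846066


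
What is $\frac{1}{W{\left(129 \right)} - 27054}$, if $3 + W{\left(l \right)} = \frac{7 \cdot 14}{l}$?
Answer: $- \frac{129}{3490255} \approx -3.696 \cdot 10^{-5}$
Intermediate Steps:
$W{\left(l \right)} = -3 + \frac{98}{l}$ ($W{\left(l \right)} = -3 + \frac{7 \cdot 14}{l} = -3 + \frac{98}{l}$)
$\frac{1}{W{\left(129 \right)} - 27054} = \frac{1}{\left(-3 + \frac{98}{129}\right) - 27054} = \frac{1}{- \frac{289}{129} - 27054} = \frac{1}{- \frac{3490255}{129}} = - \frac{129}{3490255}$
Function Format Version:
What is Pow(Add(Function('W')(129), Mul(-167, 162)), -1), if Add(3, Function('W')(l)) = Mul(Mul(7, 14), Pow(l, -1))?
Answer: Rational(-129, 3490255) ≈ -3.6960e-5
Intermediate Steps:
Function('W')(l) = Add(-3, Mul(98, Pow(l, -1))) (Function('W')(l) = Add(-3, Mul(Mul(7, 14), Pow(l, -1))) = Add(-3, Mul(98, Pow(l, -1))))
Pow(Add(Function('W')(129), Mul(-167, 162)), -1) = Pow(Add(Add(-3, Mul(98, Pow(129, -1))), Mul(-167, 162)), -1) = Pow(Add(Add(-3, Mul(98, Rational(1, 129))), -27054), -1) = Pow(Add(Add(-3, Rational(98, 129)), -27054), -1) = Pow(Add(Rational(-289, 129), -27054), -1) = Pow(Rational(-3490255, 129), -1) = Rational(-129, 3490255)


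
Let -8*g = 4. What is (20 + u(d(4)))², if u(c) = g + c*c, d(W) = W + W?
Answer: 27889/4 ≈ 6972.3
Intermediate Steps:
d(W) = 2*W
g = -½ (g = -⅛*4 = -½ ≈ -0.50000)
u(c) = -½ + c² (u(c) = -½ + c*c = -½ + c²)
(20 + u(d(4)))² = (20 + (-½ + (2*4)²))² = (20 + (-½ + 8²))² = (20 + (-½ + 64))² = (20 + 127/2)² = (167/2)² = 27889/4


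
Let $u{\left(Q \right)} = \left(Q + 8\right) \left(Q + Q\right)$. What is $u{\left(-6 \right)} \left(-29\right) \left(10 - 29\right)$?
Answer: $-13224$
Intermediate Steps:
$u{\left(Q \right)} = 2 Q \left(8 + Q\right)$ ($u{\left(Q \right)} = \left(8 + Q\right) 2 Q = 2 Q \left(8 + Q\right)$)
$u{\left(-6 \right)} \left(-29\right) \left(10 - 29\right) = 2 \left(-6\right) \left(8 - 6\right) \left(-29\right) \left(10 - 29\right) = 2 \left(-6\right) 2 \left(-29\right) \left(10 - 29\right) = \left(-24\right) \left(-29\right) \left(-19\right) = 696 \left(-19\right) = -13224$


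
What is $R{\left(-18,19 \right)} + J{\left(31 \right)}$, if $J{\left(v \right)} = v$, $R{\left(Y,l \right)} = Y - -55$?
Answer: $68$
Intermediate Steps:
$R{\left(Y,l \right)} = 55 + Y$ ($R{\left(Y,l \right)} = Y + 55 = 55 + Y$)
$R{\left(-18,19 \right)} + J{\left(31 \right)} = \left(55 - 18\right) + 31 = 37 + 31 = 68$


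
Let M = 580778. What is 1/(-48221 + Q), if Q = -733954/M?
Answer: -290389/14003214946 ≈ -2.0737e-5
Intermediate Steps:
Q = -366977/290389 (Q = -733954/580778 = -733954*1/580778 = -366977/290389 ≈ -1.2637)
1/(-48221 + Q) = 1/(-48221 - 366977/290389) = 1/(-14003214946/290389) = -290389/14003214946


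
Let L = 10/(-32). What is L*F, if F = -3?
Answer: 15/16 ≈ 0.93750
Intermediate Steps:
L = -5/16 (L = 10*(-1/32) = -5/16 ≈ -0.31250)
L*F = -5/16*(-3) = 15/16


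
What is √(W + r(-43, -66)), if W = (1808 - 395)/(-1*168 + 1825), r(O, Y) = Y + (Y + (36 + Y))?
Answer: 3*I*√49161533/1657 ≈ 12.694*I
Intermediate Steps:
r(O, Y) = 36 + 3*Y (r(O, Y) = Y + (36 + 2*Y) = 36 + 3*Y)
W = 1413/1657 (W = 1413/(-168 + 1825) = 1413/1657 ≈ 0.85275)
√(W + r(-43, -66)) = √(1413/1657 + (36 + 3*(-66))) = √(1413/1657 + (36 - 198)) = √(1413/1657 - 162) = √(-267021/1657) = 3*I*√49161533/1657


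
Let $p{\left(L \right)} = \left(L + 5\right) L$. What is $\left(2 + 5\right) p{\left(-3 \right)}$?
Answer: $-42$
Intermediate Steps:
$p{\left(L \right)} = L \left(5 + L\right)$ ($p{\left(L \right)} = \left(5 + L\right) L = L \left(5 + L\right)$)
$\left(2 + 5\right) p{\left(-3 \right)} = \left(2 + 5\right) \left(- 3 \left(5 - 3\right)\right) = 7 \left(\left(-3\right) 2\right) = 7 \left(-6\right) = -42$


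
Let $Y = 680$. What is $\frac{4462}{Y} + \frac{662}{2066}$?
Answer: $\frac{2417163}{351220} \approx 6.8822$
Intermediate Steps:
$\frac{4462}{Y} + \frac{662}{2066} = \frac{4462}{680} + \frac{662}{2066} = 4462 \cdot \frac{1}{680} + 662 \cdot \frac{1}{2066} = \frac{2231}{340} + \frac{331}{1033} = \frac{2417163}{351220}$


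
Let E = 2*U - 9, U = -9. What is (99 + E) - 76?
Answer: -4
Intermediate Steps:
E = -27 (E = 2*(-9) - 9 = -18 - 9 = -27)
(99 + E) - 76 = (99 - 27) - 76 = 72 - 76 = -4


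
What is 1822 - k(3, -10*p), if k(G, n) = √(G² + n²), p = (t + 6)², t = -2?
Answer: 1822 - √25609 ≈ 1662.0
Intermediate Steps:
p = 16 (p = (-2 + 6)² = 4² = 16)
1822 - k(3, -10*p) = 1822 - √(3² + (-10*16)²) = 1822 - √(9 + (-160)²) = 1822 - √(9 + 25600) = 1822 - √25609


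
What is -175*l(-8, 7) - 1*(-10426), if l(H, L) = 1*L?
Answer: 9201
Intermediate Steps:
l(H, L) = L
-175*l(-8, 7) - 1*(-10426) = -175*7 - 1*(-10426) = -1225 + 10426 = 9201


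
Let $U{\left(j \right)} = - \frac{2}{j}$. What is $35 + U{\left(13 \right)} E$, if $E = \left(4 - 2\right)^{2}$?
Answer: $\frac{447}{13} \approx 34.385$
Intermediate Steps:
$E = 4$ ($E = 2^{2} = 4$)
$35 + U{\left(13 \right)} E = 35 + - \frac{2}{13} \cdot 4 = 35 + \left(-2\right) \frac{1}{13} \cdot 4 = 35 - \frac{8}{13} = \frac{447}{13}$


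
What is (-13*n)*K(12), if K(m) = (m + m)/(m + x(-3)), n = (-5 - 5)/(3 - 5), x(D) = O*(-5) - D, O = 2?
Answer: -312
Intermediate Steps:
x(D) = -10 - D (x(D) = 2*(-5) - D = -10 - D)
n = 5 (n = -10/(-2) = -10*(-½) = 5)
K(m) = 2*m/(-7 + m) (K(m) = (m + m)/(m + (-10 - 1*(-3))) = (2*m)/(m + (-10 + 3)) = (2*m)/(m - 7) = (2*m)/(-7 + m) = 2*m/(-7 + m))
(-13*n)*K(12) = (-13*5)*(2*12/(-7 + 12)) = -130*12/5 = -65*24/5 = -312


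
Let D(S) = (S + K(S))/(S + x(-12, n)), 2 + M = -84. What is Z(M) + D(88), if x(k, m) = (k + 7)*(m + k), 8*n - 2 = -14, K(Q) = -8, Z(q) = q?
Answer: -26586/311 ≈ -85.485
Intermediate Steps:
M = -86 (M = -2 - 84 = -86)
n = -3/2 (n = ¼ + (⅛)*(-14) = ¼ - 7/4 = -3/2 ≈ -1.5000)
x(k, m) = (7 + k)*(k + m)
D(S) = (-8 + S)/(135/2 + S) (D(S) = (S - 8)/(S + ((-12)² + 7*(-12) + 7*(-3/2) - 12*(-3/2))) = (-8 + S)/(S + (144 - 84 - 21/2 + 18)) = (-8 + S)/(S + 135/2) = (-8 + S)/(135/2 + S))
Z(M) + D(88) = -86 + 2*(-8 + 88)/(135 + 2*88) = -86 + 2*80/(135 + 176) = -86 + 2*80/311 = -86 + 2*(1/311)*80 = -86 + 160/311 = -26586/311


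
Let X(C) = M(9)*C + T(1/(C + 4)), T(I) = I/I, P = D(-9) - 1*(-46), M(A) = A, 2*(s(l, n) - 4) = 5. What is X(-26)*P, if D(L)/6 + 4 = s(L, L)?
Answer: -14213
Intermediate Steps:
s(l, n) = 13/2 (s(l, n) = 4 + (½)*5 = 4 + 5/2 = 13/2)
D(L) = 15 (D(L) = -24 + 6*(13/2) = -24 + 39 = 15)
P = 61 (P = 15 - 1*(-46) = 15 + 46 = 61)
T(I) = 1
X(C) = 1 + 9*C (X(C) = 9*C + 1 = 1 + 9*C)
X(-26)*P = (1 + 9*(-26))*61 = (1 - 234)*61 = -233*61 = -14213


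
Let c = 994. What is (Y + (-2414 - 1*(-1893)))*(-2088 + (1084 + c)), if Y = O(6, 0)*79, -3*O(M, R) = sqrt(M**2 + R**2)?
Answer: 6790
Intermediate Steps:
O(M, R) = -sqrt(M**2 + R**2)/3
Y = -158 (Y = -sqrt(6**2 + 0**2)/3*79 = -sqrt(36 + 0)/3*79 = -sqrt(36)/3*79 = -1/3*6*79 = -2*79 = -158)
(Y + (-2414 - 1*(-1893)))*(-2088 + (1084 + c)) = (-158 + (-2414 - 1*(-1893)))*(-2088 + (1084 + 994)) = (-158 + (-2414 + 1893))*(-2088 + 2078) = (-158 - 521)*(-10) = -679*(-10) = 6790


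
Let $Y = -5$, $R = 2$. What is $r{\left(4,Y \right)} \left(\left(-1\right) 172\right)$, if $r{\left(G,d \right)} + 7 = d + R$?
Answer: $1720$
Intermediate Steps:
$r{\left(G,d \right)} = -5 + d$ ($r{\left(G,d \right)} = -7 + \left(d + 2\right) = -7 + \left(2 + d\right) = -5 + d$)
$r{\left(4,Y \right)} \left(\left(-1\right) 172\right) = \left(-5 - 5\right) \left(\left(-1\right) 172\right) = \left(-10\right) \left(-172\right) = 1720$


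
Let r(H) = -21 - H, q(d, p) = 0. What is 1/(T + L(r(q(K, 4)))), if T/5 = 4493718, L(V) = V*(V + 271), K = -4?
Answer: 1/22463340 ≈ 4.4517e-8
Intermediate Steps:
L(V) = V*(271 + V)
T = 22468590 (T = 5*4493718 = 22468590)
1/(T + L(r(q(K, 4)))) = 1/(22468590 + (-21 - 1*0)*(271 + (-21 - 1*0))) = 1/(22468590 + (-21 + 0)*(271 + (-21 + 0))) = 1/(22468590 - 21*(271 - 21)) = 1/(22468590 - 21*250) = 1/(22468590 - 5250) = 1/22463340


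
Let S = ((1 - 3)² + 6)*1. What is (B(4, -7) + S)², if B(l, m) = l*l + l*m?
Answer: 4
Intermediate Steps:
B(l, m) = l² + l*m
S = 10 (S = ((-2)² + 6)*1 = (4 + 6)*1 = 10*1 = 10)
(B(4, -7) + S)² = (4*(4 - 7) + 10)² = (4*(-3) + 10)² = (-12 + 10)² = (-2)² = 4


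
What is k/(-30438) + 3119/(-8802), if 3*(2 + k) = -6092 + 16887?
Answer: -3516418/7442091 ≈ -0.47250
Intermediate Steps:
k = 10789/3 (k = -2 + (-6092 + 16887)/3 = -2 + (⅓)*10795 = -2 + 10795/3 = 10789/3 ≈ 3596.3)
k/(-30438) + 3119/(-8802) = (10789/3)/(-30438) + 3119/(-8802) = (10789/3)*(-1/30438) + 3119*(-1/8802) = -10789/91314 - 3119/8802 = -3516418/7442091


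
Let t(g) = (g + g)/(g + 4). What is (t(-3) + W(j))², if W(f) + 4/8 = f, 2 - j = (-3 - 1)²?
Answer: 1681/4 ≈ 420.25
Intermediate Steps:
j = -14 (j = 2 - (-3 - 1)² = 2 - 1*(-4)² = 2 - 1*16 = 2 - 16 = -14)
t(g) = 2*g/(4 + g) (t(g) = (2*g)/(4 + g) = 2*g/(4 + g))
W(f) = -½ + f
(t(-3) + W(j))² = (2*(-3)/(4 - 3) + (-½ - 14))² = (2*(-3)/1 - 29/2)² = (2*(-3)*1 - 29/2)² = (-6 - 29/2)² = (-41/2)² = 1681/4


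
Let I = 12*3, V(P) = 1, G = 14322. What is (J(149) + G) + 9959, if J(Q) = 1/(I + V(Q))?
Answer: 898398/37 ≈ 24281.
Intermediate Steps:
I = 36
J(Q) = 1/37 (J(Q) = 1/(36 + 1) = 1/37)
(J(149) + G) + 9959 = (1/37 + 14322) + 9959 = 529915/37 + 9959 = 898398/37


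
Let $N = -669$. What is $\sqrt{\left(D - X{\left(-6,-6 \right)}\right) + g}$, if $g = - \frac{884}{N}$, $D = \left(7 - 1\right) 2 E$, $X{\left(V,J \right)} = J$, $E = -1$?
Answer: $\frac{i \sqrt{2093970}}{669} \approx 2.163 i$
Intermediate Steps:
$D = -12$ ($D = \left(7 - 1\right) 2 \left(-1\right) = 6 \cdot 2 \left(-1\right) = 12 \left(-1\right) = -12$)
$g = \frac{884}{669}$ ($g = - \frac{884}{-669} = \left(-884\right) \left(- \frac{1}{669}\right) = \frac{884}{669} \approx 1.3214$)
$\sqrt{\left(D - X{\left(-6,-6 \right)}\right) + g} = \sqrt{\left(-12 - -6\right) + \frac{884}{669}} = \sqrt{\left(-12 + 6\right) + \frac{884}{669}} = \sqrt{-6 + \frac{884}{669}} = \sqrt{- \frac{3130}{669}} = \frac{i \sqrt{2093970}}{669}$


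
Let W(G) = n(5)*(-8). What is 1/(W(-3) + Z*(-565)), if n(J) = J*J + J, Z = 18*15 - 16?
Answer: -1/143750 ≈ -6.9565e-6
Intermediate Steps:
Z = 254 (Z = 270 - 16 = 254)
n(J) = J + J² (n(J) = J² + J = J + J²)
W(G) = -240 (W(G) = (5*(1 + 5))*(-8) = (5*6)*(-8) = 30*(-8) = -240)
1/(W(-3) + Z*(-565)) = 1/(-240 + 254*(-565)) = 1/(-240 - 143510) = 1/(-143750) = -1/143750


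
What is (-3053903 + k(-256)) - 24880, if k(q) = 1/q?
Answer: -788168449/256 ≈ -3.0788e+6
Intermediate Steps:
(-3053903 + k(-256)) - 24880 = (-3053903 + 1/(-256)) - 24880 = (-3053903 - 1/256) - 24880 = -781799169/256 - 24880 = -788168449/256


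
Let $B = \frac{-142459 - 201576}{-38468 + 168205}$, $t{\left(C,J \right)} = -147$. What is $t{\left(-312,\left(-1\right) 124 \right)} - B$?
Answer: $- \frac{18727304}{129737} \approx -144.35$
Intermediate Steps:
$B = - \frac{344035}{129737} \approx -2.6518$
$t{\left(-312,\left(-1\right) 124 \right)} - B = -147 - - \frac{344035}{129737} = -147 + \frac{344035}{129737} = - \frac{18727304}{129737}$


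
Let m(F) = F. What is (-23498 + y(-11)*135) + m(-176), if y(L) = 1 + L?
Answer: -25024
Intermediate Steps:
(-23498 + y(-11)*135) + m(-176) = (-23498 + (1 - 11)*135) - 176 = (-23498 - 10*135) - 176 = (-23498 - 1350) - 176 = -24848 - 176 = -25024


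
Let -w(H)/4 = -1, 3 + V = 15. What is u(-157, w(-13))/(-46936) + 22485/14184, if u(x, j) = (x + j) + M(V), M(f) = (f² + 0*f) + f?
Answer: 5496424/3467397 ≈ 1.5852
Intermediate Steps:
V = 12 (V = -3 + 15 = 12)
w(H) = 4 (w(H) = -4*(-1) = 4)
M(f) = f + f² (M(f) = (f² + 0) + f = f² + f = f + f²)
u(x, j) = 156 + j + x (u(x, j) = (x + j) + 12*(1 + 12) = (j + x) + 12*13 = (j + x) + 156 = 156 + j + x)
u(-157, w(-13))/(-46936) + 22485/14184 = (156 + 4 - 157)/(-46936) + 22485/14184 = 3*(-1/46936) + 22485*(1/14184) = -3/46936 + 7495/4728 = 5496424/3467397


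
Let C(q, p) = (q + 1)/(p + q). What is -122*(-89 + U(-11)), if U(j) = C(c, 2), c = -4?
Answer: 10675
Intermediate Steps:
C(q, p) = (1 + q)/(p + q)
U(j) = 3/2 (U(j) = (1 - 4)/(2 - 4) = -3/(-2) = -½*(-3) = 3/2)
-122*(-89 + U(-11)) = -122*(-89 + 3/2) = -122*(-175/2) = 10675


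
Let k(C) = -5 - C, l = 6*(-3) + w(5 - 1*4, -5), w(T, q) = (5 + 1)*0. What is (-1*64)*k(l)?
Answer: -832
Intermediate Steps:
w(T, q) = 0 (w(T, q) = 6*0 = 0)
l = -18 (l = 6*(-3) + 0 = -18 + 0 = -18)
(-1*64)*k(l) = (-1*64)*(-5 - 1*(-18)) = -64*(-5 + 18) = -64*13 = -832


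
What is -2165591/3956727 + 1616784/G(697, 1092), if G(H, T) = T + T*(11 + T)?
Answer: 2022652615/2548132188 ≈ 0.79378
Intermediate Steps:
-2165591/3956727 + 1616784/G(697, 1092) = -2165591/3956727 + 1616784/((1092*(12 + 1092))) = -2165591*1/3956727 + 1616784/((1092*1104)) = -2165591/3956727 + 1616784/1205568 = -2165591/3956727 + 1616784*(1/1205568) = -2165591/3956727 + 2591/1932 = 2022652615/2548132188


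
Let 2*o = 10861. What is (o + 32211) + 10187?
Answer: 95657/2 ≈ 47829.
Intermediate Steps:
o = 10861/2 (o = (½)*10861 = 10861/2 ≈ 5430.5)
(o + 32211) + 10187 = (10861/2 + 32211) + 10187 = 75283/2 + 10187 = 95657/2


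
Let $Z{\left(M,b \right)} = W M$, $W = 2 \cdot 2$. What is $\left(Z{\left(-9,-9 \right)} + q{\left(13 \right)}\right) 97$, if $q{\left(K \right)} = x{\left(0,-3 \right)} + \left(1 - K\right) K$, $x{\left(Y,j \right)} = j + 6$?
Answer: $-18333$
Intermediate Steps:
$x{\left(Y,j \right)} = 6 + j$
$W = 4$
$q{\left(K \right)} = 3 + K \left(1 - K\right)$ ($q{\left(K \right)} = \left(6 - 3\right) + \left(1 - K\right) K = 3 + K \left(1 - K\right)$)
$Z{\left(M,b \right)} = 4 M$
$\left(Z{\left(-9,-9 \right)} + q{\left(13 \right)}\right) 97 = \left(4 \left(-9\right) + \left(3 + 13 - 13^{2}\right)\right) 97 = \left(-36 + \left(3 + 13 - 169\right)\right) 97 = \left(-36 - 153\right) 97 = \left(-189\right) 97 = -18333$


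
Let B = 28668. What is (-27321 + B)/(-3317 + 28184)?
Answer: 449/8289 ≈ 0.054168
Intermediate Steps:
(-27321 + B)/(-3317 + 28184) = (-27321 + 28668)/(-3317 + 28184) = 1347/24867 = 1347*(1/24867) = 449/8289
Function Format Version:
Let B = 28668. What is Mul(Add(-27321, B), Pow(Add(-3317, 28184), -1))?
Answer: Rational(449, 8289) ≈ 0.054168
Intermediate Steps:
Mul(Add(-27321, B), Pow(Add(-3317, 28184), -1)) = Mul(Add(-27321, 28668), Pow(Add(-3317, 28184), -1)) = Mul(1347, Pow(24867, -1)) = Mul(1347, Rational(1, 24867)) = Rational(449, 8289)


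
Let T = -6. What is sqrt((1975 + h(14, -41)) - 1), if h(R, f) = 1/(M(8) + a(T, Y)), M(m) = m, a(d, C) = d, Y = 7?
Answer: sqrt(7898)/2 ≈ 44.435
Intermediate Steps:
h(R, f) = 1/2 (h(R, f) = 1/(8 - 6) = 1/2)
sqrt((1975 + h(14, -41)) - 1) = sqrt((1975 + 1/2) - 1) = sqrt(3951/2 - 1) = sqrt(3949/2) = sqrt(7898)/2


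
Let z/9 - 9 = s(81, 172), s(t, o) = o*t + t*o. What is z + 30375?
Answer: 281232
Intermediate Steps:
s(t, o) = 2*o*t (s(t, o) = o*t + o*t = 2*o*t)
z = 250857 (z = 81 + 9*(2*172*81) = 81 + 9*27864 = 81 + 250776 = 250857)
z + 30375 = 250857 + 30375 = 281232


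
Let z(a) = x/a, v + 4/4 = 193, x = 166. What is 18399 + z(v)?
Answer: 1766387/96 ≈ 18400.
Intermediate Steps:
v = 192 (v = -1 + 193 = 192)
z(a) = 166/a
18399 + z(v) = 18399 + 166/192 = 18399 + 166*(1/192) = 18399 + 83/96 = 1766387/96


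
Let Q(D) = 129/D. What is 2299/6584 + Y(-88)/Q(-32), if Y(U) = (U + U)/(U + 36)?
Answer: -5414849/11041368 ≈ -0.49041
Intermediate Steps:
Y(U) = 2*U/(36 + U) (Y(U) = (2*U)/(36 + U) = 2*U/(36 + U))
2299/6584 + Y(-88)/Q(-32) = 2299/6584 + (2*(-88)/(36 - 88))/((129/(-32))) = 2299*(1/6584) + (2*(-88)/(-52))/((129*(-1/32))) = 2299/6584 + (2*(-88)*(-1/52))/(-129/32) = 2299/6584 + (44/13)*(-32/129) = 2299/6584 - 1408/1677 = -5414849/11041368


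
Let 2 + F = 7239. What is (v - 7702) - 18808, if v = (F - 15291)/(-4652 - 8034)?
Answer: -168148903/6343 ≈ -26509.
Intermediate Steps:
F = 7237 (F = -2 + 7239 = 7237)
v = 4027/6343 (v = (7237 - 15291)/(-4652 - 8034) = -8054/(-12686) = -8054*(-1/12686) = 4027/6343 ≈ 0.63487)
(v - 7702) - 18808 = (4027/6343 - 7702) - 18808 = -48849759/6343 - 18808 = -168148903/6343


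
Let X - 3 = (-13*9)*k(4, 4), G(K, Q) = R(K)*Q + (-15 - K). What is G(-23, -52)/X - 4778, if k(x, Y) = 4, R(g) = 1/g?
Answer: -51100946/10695 ≈ -4778.0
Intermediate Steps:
G(K, Q) = -15 - K + Q/K (G(K, Q) = Q/K + (-15 - K) = -15 - K + Q/K)
X = -465 (X = 3 - 13*9*4 = 3 - 117*4 = 3 - 468 = -465)
G(-23, -52)/X - 4778 = (-15 - 1*(-23) - 52/(-23))/(-465) - 4778 = (-15 + 23 - 52*(-1/23))*(-1/465) - 4778 = (-15 + 23 + 52/23)*(-1/465) - 4778 = (236/23)*(-1/465) - 4778 = -236/10695 - 4778 = -51100946/10695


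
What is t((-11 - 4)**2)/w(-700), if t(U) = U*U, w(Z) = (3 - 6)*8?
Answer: -16875/8 ≈ -2109.4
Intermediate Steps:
w(Z) = -24 (w(Z) = -3*8 = -24)
t(U) = U**2
t((-11 - 4)**2)/w(-700) = ((-11 - 4)**2)**2/(-24) = ((-15)**2)**2*(-1/24) = 225**2*(-1/24) = 50625*(-1/24) = -16875/8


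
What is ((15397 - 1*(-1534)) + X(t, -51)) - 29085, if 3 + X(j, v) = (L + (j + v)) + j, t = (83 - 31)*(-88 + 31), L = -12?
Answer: -18148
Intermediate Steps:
t = -2964 (t = 52*(-57) = -2964)
X(j, v) = -15 + v + 2*j (X(j, v) = -3 + ((-12 + (j + v)) + j) = -3 + ((-12 + j + v) + j) = -3 + (-12 + v + 2*j) = -15 + v + 2*j)
((15397 - 1*(-1534)) + X(t, -51)) - 29085 = ((15397 - 1*(-1534)) + (-15 - 51 + 2*(-2964))) - 29085 = ((15397 + 1534) + (-15 - 51 - 5928)) - 29085 = (16931 - 5994) - 29085 = 10937 - 29085 = -18148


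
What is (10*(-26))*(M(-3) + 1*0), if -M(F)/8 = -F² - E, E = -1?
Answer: -16640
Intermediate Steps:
M(F) = -8 + 8*F² (M(F) = -8*(-F² - 1*(-1)) = -8*(-F² + 1) = -8*(1 - F²) = -8 + 8*F²)
(10*(-26))*(M(-3) + 1*0) = (10*(-26))*((-8 + 8*(-3)²) + 1*0) = -260*((-8 + 8*9) + 0) = -260*((-8 + 72) + 0) = -260*(64 + 0) = -260*64 = -16640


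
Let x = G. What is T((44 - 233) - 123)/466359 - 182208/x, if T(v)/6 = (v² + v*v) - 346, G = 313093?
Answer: 93369459388/48671246129 ≈ 1.9184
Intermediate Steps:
T(v) = -2076 + 12*v² (T(v) = 6*((v² + v*v) - 346) = 6*((v² + v²) - 346) = 6*(2*v² - 346) = 6*(-346 + 2*v²) = -2076 + 12*v²)
x = 313093
T((44 - 233) - 123)/466359 - 182208/x = (-2076 + 12*((44 - 233) - 123)²)/466359 - 182208/313093 = (-2076 + 12*(-189 - 123)²)*(1/466359) - 182208*1/313093 = (-2076 + 12*(-312)²)*(1/466359) - 182208/313093 = (-2076 + 12*97344)*(1/466359) - 182208/313093 = (-2076 + 1168128)*(1/466359) - 182208/313093 = 1166052*(1/466359) - 182208/313093 = 388684/155453 - 182208/313093 = 93369459388/48671246129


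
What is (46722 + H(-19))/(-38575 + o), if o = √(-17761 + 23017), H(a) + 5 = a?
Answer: -1801375350/1488025369 - 280188*√146/1488025369 ≈ -1.2129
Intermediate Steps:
H(a) = -5 + a
o = 6*√146 (o = √5256 = 6*√146 ≈ 72.498)
(46722 + H(-19))/(-38575 + o) = (46722 + (-5 - 19))/(-38575 + 6*√146) = (46722 - 24)/(-38575 + 6*√146) = 46698/(-38575 + 6*√146)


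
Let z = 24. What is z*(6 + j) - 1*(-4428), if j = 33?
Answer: 5364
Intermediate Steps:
z*(6 + j) - 1*(-4428) = 24*(6 + 33) - 1*(-4428) = 24*39 + 4428 = 936 + 4428 = 5364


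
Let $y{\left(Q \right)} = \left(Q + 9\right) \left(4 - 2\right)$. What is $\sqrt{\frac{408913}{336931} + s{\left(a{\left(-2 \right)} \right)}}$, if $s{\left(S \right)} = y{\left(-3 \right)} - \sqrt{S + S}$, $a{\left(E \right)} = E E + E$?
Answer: $\frac{\sqrt{1273000453613}}{336931} \approx 3.3487$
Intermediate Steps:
$a{\left(E \right)} = E + E^{2}$ ($a{\left(E \right)} = E^{2} + E = E + E^{2}$)
$y{\left(Q \right)} = 18 + 2 Q$ ($y{\left(Q \right)} = \left(9 + Q\right) 2 = 18 + 2 Q$)
$s{\left(S \right)} = 12 - \sqrt{2} \sqrt{S}$ ($s{\left(S \right)} = \left(18 + 2 \left(-3\right)\right) - \sqrt{S + S} = \left(18 - 6\right) - \sqrt{2 S} = 12 - \sqrt{2} \sqrt{S}$)
$\sqrt{\frac{408913}{336931} + s{\left(a{\left(-2 \right)} \right)}} = \sqrt{\frac{408913}{336931} + \left(12 - \sqrt{2} \sqrt{- 2 \left(1 - 2\right)}\right)} = \sqrt{408913 \cdot \frac{1}{336931} + \left(12 - \sqrt{2} \sqrt{\left(-2\right) \left(-1\right)}\right)} = \sqrt{\frac{408913}{336931} + \left(12 - \sqrt{2} \sqrt{2}\right)} = \sqrt{\frac{408913}{336931} + \left(12 - 2\right)} = \sqrt{\frac{408913}{336931} + 10} = \sqrt{\frac{3778223}{336931}} = \frac{\sqrt{1273000453613}}{336931}$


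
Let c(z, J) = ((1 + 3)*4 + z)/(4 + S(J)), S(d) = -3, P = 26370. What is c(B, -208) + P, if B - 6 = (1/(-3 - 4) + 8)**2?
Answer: 1296233/49 ≈ 26454.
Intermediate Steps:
B = 3319/49 (B = 6 + (1/(-3 - 4) + 8)**2 = 6 + (1/(-7) + 8)**2 = 6 + (-1/7 + 8)**2 = 6 + (55/7)**2 = 6 + 3025/49 = 3319/49 ≈ 67.735)
c(z, J) = 16 + z (c(z, J) = ((1 + 3)*4 + z)/(4 - 3) = (4*4 + z)/1 = (16 + z)*1 = 16 + z)
c(B, -208) + P = (16 + 3319/49) + 26370 = 4103/49 + 26370 = 1296233/49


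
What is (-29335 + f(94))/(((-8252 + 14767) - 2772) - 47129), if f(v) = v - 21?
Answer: 4877/7231 ≈ 0.67446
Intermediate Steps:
f(v) = -21 + v
(-29335 + f(94))/(((-8252 + 14767) - 2772) - 47129) = (-29335 + (-21 + 94))/(((-8252 + 14767) - 2772) - 47129) = (-29335 + 73)/((6515 - 2772) - 47129) = -29262/(3743 - 47129) = -29262/(-43386) = -29262*(-1/43386) = 4877/7231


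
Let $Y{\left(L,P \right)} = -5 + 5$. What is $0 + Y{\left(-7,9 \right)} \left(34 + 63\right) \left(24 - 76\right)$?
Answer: $0$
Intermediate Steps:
$Y{\left(L,P \right)} = 0$
$0 + Y{\left(-7,9 \right)} \left(34 + 63\right) \left(24 - 76\right) = 0 + 0 \left(34 + 63\right) \left(24 - 76\right) = 0 + 0 \cdot 97 \left(-52\right) = 0 + 0 \left(-5044\right) = 0 + 0 = 0$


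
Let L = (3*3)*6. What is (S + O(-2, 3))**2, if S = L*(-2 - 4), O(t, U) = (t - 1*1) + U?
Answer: 104976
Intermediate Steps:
O(t, U) = -1 + U + t (O(t, U) = (t - 1) + U = (-1 + t) + U = -1 + U + t)
L = 54 (L = 9*6 = 54)
S = -324 (S = 54*(-2 - 4) = 54*(-6) = -324)
(S + O(-2, 3))**2 = (-324 + (-1 + 3 - 2))**2 = (-324 + 0)**2 = (-324)**2 = 104976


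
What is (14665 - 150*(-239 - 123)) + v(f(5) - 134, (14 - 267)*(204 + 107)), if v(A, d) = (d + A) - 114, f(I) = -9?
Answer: -9975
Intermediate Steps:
v(A, d) = -114 + A + d (v(A, d) = (A + d) - 114 = -114 + A + d)
(14665 - 150*(-239 - 123)) + v(f(5) - 134, (14 - 267)*(204 + 107)) = (14665 - 150*(-239 - 123)) + (-114 + (-9 - 134) + (14 - 267)*(204 + 107)) = (14665 - 150*(-362)) + (-114 - 143 - 253*311) = (14665 + 54300) + (-114 - 143 - 78683) = 68965 - 78940 = -9975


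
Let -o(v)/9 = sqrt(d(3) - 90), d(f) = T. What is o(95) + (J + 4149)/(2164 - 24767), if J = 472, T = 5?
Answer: -4621/22603 - 9*I*sqrt(85) ≈ -0.20444 - 82.976*I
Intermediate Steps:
d(f) = 5
o(v) = -9*I*sqrt(85) (o(v) = -9*sqrt(5 - 90) = -9*I*sqrt(85))
o(95) + (J + 4149)/(2164 - 24767) = -9*I*sqrt(85) + (472 + 4149)/(2164 - 24767) = -9*I*sqrt(85) + 4621/(-22603) = -9*I*sqrt(85) + 4621*(-1/22603) = -9*I*sqrt(85) - 4621/22603 = -4621/22603 - 9*I*sqrt(85)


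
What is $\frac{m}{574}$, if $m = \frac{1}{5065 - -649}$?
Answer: $\frac{1}{3279836} \approx 3.0489 \cdot 10^{-7}$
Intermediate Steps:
$m = \frac{1}{5714}$ ($m = \frac{1}{5065 + 649} = \frac{1}{5714} \approx 0.00017501$)
$\frac{m}{574} = \frac{1}{5714 \cdot 574} = \frac{1}{5714} \cdot \frac{1}{574} = \frac{1}{3279836}$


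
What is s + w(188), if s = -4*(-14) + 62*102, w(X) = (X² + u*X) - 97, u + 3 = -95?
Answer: 23203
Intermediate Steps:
u = -98 (u = -3 - 95 = -98)
w(X) = -97 + X² - 98*X (w(X) = (X² - 98*X) - 97 = -97 + X² - 98*X)
s = 6380 (s = 56 + 6324 = 6380)
s + w(188) = 6380 + (-97 + 188² - 98*188) = 6380 + (-97 + 35344 - 18424) = 6380 + 16823 = 23203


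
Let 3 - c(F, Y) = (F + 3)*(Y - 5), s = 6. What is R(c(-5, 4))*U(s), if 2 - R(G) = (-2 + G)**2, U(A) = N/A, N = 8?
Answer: 4/3 ≈ 1.3333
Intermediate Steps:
c(F, Y) = 3 - (-5 + Y)*(3 + F) (c(F, Y) = 3 - (F + 3)*(Y - 5) = 3 - (3 + F)*(-5 + Y) = 3 - (-5 + Y)*(3 + F))
U(A) = 8/A
R(G) = 2 - (-2 + G)**2
R(c(-5, 4))*U(s) = (2 - (-2 + (18 - 3*4 + 5*(-5) - 1*(-5)*4))**2)*(8/6) = (2 - (-2 + (18 - 12 - 25 + 20))**2)*(8*(1/6)) = (2 - (-2 + 1)**2)*(4/3) = (2 - 1*(-1)**2)*(4/3) = (2 - 1*1)*(4/3) = (2 - 1)*(4/3) = 1*(4/3) = 4/3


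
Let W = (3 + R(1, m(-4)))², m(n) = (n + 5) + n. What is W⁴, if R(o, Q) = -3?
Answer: 0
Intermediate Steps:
m(n) = 5 + 2*n (m(n) = (5 + n) + n = 5 + 2*n)
W = 0 (W = (3 - 3)² = 0² = 0)
W⁴ = 0⁴ = 0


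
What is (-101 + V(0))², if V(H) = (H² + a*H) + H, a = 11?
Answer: 10201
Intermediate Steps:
V(H) = H² + 12*H (V(H) = (H² + 11*H) + H = H² + 12*H)
(-101 + V(0))² = (-101 + 0*(12 + 0))² = (-101 + 0*12)² = (-101 + 0)² = (-101)² = 10201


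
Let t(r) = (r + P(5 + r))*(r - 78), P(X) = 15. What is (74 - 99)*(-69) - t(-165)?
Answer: -34725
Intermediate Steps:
t(r) = (-78 + r)*(15 + r) (t(r) = (r + 15)*(r - 78) = (15 + r)*(-78 + r) = (-78 + r)*(15 + r))
(74 - 99)*(-69) - t(-165) = (74 - 99)*(-69) - (-1170 + (-165)² - 63*(-165)) = -25*(-69) - (-1170 + 27225 + 10395) = 1725 - 1*36450 = 1725 - 36450 = -34725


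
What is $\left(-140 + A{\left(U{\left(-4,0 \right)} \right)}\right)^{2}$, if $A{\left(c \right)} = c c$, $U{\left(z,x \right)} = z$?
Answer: $15376$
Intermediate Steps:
$A{\left(c \right)} = c^{2}$
$\left(-140 + A{\left(U{\left(-4,0 \right)} \right)}\right)^{2} = \left(-140 + \left(-4\right)^{2}\right)^{2} = \left(-140 + 16\right)^{2} = \left(-124\right)^{2} = 15376$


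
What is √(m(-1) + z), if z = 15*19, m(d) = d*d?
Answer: √286 ≈ 16.912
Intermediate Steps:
m(d) = d²
z = 285
√(m(-1) + z) = √((-1)² + 285) = √(1 + 285) = √286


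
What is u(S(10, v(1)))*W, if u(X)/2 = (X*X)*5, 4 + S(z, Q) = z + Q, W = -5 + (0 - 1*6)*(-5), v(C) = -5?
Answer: 250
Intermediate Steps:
W = 25 (W = -5 + (0 - 6)*(-5) = -5 - 6*(-5) = -5 + 30 = 25)
S(z, Q) = -4 + Q + z (S(z, Q) = -4 + (z + Q) = -4 + (Q + z) = -4 + Q + z)
u(X) = 10*X² (u(X) = 2*((X*X)*5) = 2*(X²*5) = 2*(5*X²) = 10*X²)
u(S(10, v(1)))*W = (10*(-4 - 5 + 10)²)*25 = (10*1²)*25 = (10*1)*25 = 10*25 = 250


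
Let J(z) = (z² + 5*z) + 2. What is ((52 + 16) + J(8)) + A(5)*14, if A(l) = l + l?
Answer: 314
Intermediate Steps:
A(l) = 2*l
J(z) = 2 + z² + 5*z
((52 + 16) + J(8)) + A(5)*14 = ((52 + 16) + (2 + 8² + 5*8)) + (2*5)*14 = (68 + (2 + 64 + 40)) + 10*14 = (68 + 106) + 140 = 174 + 140 = 314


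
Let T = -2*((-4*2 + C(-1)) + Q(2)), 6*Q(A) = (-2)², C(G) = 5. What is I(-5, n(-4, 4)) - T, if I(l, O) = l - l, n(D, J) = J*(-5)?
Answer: -14/3 ≈ -4.6667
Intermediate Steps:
n(D, J) = -5*J
I(l, O) = 0
Q(A) = ⅔ (Q(A) = (⅙)*(-2)² = (⅙)*4 = ⅔)
T = 14/3 (T = -2*((-4*2 + 5) + ⅔) = -2*((-8 + 5) + ⅔) = -2*(-3 + ⅔) = -2*(-7/3) = 14/3 ≈ 4.6667)
I(-5, n(-4, 4)) - T = 0 - 1*14/3 = 0 - 14/3 = -14/3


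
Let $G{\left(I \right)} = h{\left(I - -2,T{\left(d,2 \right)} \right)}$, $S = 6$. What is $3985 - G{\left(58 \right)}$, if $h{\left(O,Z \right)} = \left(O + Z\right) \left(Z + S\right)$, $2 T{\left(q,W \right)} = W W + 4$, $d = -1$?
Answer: $3345$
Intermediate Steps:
$T{\left(q,W \right)} = 2 + \frac{W^{2}}{2}$ ($T{\left(q,W \right)} = \frac{W W + 4}{2} = \frac{W^{2} + 4}{2} = \frac{4 + W^{2}}{2} = 2 + \frac{W^{2}}{2}$)
$h{\left(O,Z \right)} = \left(6 + Z\right) \left(O + Z\right)$ ($h{\left(O,Z \right)} = \left(O + Z\right) \left(Z + 6\right) = \left(O + Z\right) \left(6 + Z\right) = \left(6 + Z\right) \left(O + Z\right)$)
$G{\left(I \right)} = 60 + 10 I$ ($G{\left(I \right)} = \left(2 + \frac{2^{2}}{2}\right)^{2} + 6 \left(I - -2\right) + 6 \left(2 + \frac{2^{2}}{2}\right) + \left(I - -2\right) \left(2 + \frac{2^{2}}{2}\right) = \left(2 + \frac{1}{2} \cdot 4\right)^{2} + 6 \left(I + 2\right) + 6 \left(2 + \frac{1}{2} \cdot 4\right) + \left(I + 2\right) \left(2 + \frac{1}{2} \cdot 4\right) = \left(2 + 2\right)^{2} + 6 \left(2 + I\right) + 6 \left(2 + 2\right) + \left(2 + I\right) \left(2 + 2\right) = 4^{2} + \left(12 + 6 I\right) + 6 \cdot 4 + \left(2 + I\right) 4 = 16 + \left(12 + 6 I\right) + 24 + \left(8 + 4 I\right) = 60 + 10 I$)
$3985 - G{\left(58 \right)} = 3985 - \left(60 + 10 \cdot 58\right) = 3985 - \left(60 + 580\right) = 3985 - 640 = 3345$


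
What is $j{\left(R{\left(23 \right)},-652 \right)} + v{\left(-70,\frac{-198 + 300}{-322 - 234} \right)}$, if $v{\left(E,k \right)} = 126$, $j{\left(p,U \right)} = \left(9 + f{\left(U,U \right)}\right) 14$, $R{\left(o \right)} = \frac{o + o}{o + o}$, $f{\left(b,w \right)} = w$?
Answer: $-8876$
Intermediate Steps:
$R{\left(o \right)} = 1$ ($R{\left(o \right)} = \frac{2 o}{2 o} = 2 o \frac{1}{2 o} = 1$)
$j{\left(p,U \right)} = 126 + 14 U$ ($j{\left(p,U \right)} = \left(9 + U\right) 14 = 126 + 14 U$)
$j{\left(R{\left(23 \right)},-652 \right)} + v{\left(-70,\frac{-198 + 300}{-322 - 234} \right)} = \left(126 + 14 \left(-652\right)\right) + 126 = \left(126 - 9128\right) + 126 = -9002 + 126 = -8876$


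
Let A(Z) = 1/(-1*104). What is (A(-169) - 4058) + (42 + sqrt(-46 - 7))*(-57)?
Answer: -671009/104 - 57*I*sqrt(53) ≈ -6452.0 - 414.97*I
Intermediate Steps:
A(Z) = -1/104 (A(Z) = 1/(-104) = -1/104)
(A(-169) - 4058) + (42 + sqrt(-46 - 7))*(-57) = (-1/104 - 4058) + (42 + sqrt(-46 - 7))*(-57) = -422033/104 + (42 + sqrt(-53))*(-57) = -422033/104 + (42 + I*sqrt(53))*(-57) = -422033/104 + (-2394 - 57*I*sqrt(53)) = -671009/104 - 57*I*sqrt(53)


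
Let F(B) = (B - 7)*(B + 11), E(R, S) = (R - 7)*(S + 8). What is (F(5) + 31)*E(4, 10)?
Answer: 54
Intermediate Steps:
E(R, S) = (-7 + R)*(8 + S)
F(B) = (-7 + B)*(11 + B)
(F(5) + 31)*E(4, 10) = ((-77 + 5² + 4*5) + 31)*(-56 - 7*10 + 8*4 + 4*10) = ((-77 + 25 + 20) + 31)*(-56 - 70 + 32 + 40) = (-32 + 31)*(-54) = -1*(-54) = 54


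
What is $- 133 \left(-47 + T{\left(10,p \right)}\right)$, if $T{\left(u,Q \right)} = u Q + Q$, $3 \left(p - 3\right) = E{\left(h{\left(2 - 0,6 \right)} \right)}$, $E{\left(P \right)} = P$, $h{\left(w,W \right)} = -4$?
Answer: $\frac{11438}{3} \approx 3812.7$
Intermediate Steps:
$p = \frac{5}{3}$ ($p = 3 + \frac{1}{3} \left(-4\right) = 3 - \frac{4}{3} = \frac{5}{3} \approx 1.6667$)
$T{\left(u,Q \right)} = Q + Q u$ ($T{\left(u,Q \right)} = Q u + Q = Q + Q u$)
$- 133 \left(-47 + T{\left(10,p \right)}\right) = - 133 \left(-47 + \frac{5 \left(1 + 10\right)}{3}\right) = - 133 \left(-47 + \frac{5}{3} \cdot 11\right) = - 133 \left(-47 + \frac{55}{3}\right) = \left(-133\right) \left(- \frac{86}{3}\right) = \frac{11438}{3}$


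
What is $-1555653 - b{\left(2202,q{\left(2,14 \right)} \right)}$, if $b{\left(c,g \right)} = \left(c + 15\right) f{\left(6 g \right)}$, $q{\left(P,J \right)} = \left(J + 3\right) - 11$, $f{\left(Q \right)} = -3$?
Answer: $-1549002$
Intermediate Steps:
$q{\left(P,J \right)} = -8 + J$ ($q{\left(P,J \right)} = \left(3 + J\right) - 11 = -8 + J$)
$b{\left(c,g \right)} = -45 - 3 c$ ($b{\left(c,g \right)} = \left(c + 15\right) \left(-3\right) = \left(15 + c\right) \left(-3\right) = -45 - 3 c$)
$-1555653 - b{\left(2202,q{\left(2,14 \right)} \right)} = -1555653 - \left(-45 - 6606\right) = -1555653 - -6651 = -1555653 + 6651 = -1549002$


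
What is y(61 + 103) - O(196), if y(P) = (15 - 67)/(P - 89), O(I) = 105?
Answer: -7927/75 ≈ -105.69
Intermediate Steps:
y(P) = -52/(-89 + P)
y(61 + 103) - O(196) = -52/(-89 + (61 + 103)) - 1*105 = -52/(-89 + 164) - 105 = -52/75 - 105 = -7927/75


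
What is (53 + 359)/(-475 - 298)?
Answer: -412/773 ≈ -0.53299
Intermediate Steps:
(53 + 359)/(-475 - 298) = 412/(-773) = 412*(-1/773) = -412/773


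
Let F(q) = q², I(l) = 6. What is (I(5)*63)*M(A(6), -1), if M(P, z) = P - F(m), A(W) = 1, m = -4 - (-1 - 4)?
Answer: 0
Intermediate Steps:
m = 1 (m = -4 - 1*(-5) = -4 + 5 = 1)
M(P, z) = -1 + P (M(P, z) = P - 1*1² = P - 1*1 = P - 1 = -1 + P)
(I(5)*63)*M(A(6), -1) = (6*63)*(-1 + 1) = 378*0 = 0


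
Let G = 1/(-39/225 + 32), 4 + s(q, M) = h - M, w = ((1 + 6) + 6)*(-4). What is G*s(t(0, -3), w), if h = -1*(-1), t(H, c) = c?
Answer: 525/341 ≈ 1.5396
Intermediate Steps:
w = -52 (w = (7 + 6)*(-4) = 13*(-4) = -52)
h = 1
s(q, M) = -3 - M (s(q, M) = -4 + (1 - M) = -3 - M)
G = 75/2387 (G = 1/(-39*1/225 + 32) = 1/(-13/75 + 32) = 1/(2387/75) = 75/2387 ≈ 0.031420)
G*s(t(0, -3), w) = 75*(-3 - 1*(-52))/2387 = 75*(-3 + 52)/2387 = (75/2387)*49 = 525/341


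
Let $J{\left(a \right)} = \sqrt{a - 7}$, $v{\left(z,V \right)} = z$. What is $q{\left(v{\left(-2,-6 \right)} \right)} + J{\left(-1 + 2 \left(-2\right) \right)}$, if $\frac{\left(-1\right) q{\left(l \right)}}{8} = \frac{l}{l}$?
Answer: $-8 + 2 i \sqrt{3} \approx -8.0 + 3.4641 i$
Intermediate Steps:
$J{\left(a \right)} = \sqrt{-7 + a}$
$q{\left(l \right)} = -8$ ($q{\left(l \right)} = - 8 \frac{l}{l} = \left(-8\right) 1 = -8$)
$q{\left(v{\left(-2,-6 \right)} \right)} + J{\left(-1 + 2 \left(-2\right) \right)} = -8 + \sqrt{-7 + \left(-1 + 2 \left(-2\right)\right)} = -8 + \sqrt{-7 - 5} = -8 + \sqrt{-12} = -8 + 2 i \sqrt{3}$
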